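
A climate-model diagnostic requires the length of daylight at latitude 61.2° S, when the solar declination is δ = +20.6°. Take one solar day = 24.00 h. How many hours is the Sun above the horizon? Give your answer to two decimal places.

cos H₀ = −tan φ · tan δ = −tan(-61.2°) × tan(+20.600°) = 0.6837, so H₀ = 0.8180 rad = 46.87°.
Daylight = 2H₀/(2π) × 24.00 h = (0.8180/π) × 24.00 = 6.25 h.

6.25 h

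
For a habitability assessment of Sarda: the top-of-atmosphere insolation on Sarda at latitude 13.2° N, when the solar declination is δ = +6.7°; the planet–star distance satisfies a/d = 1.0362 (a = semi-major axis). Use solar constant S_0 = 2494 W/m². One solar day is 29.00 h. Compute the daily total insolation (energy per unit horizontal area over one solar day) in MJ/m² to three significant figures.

89.8 MJ/m²

cos h₀ = −tan(+13.2°) tan(+6.700°) = -0.0276, h₀ = 1.5984 rad.
Bracket: h₀ sin ϕ sin δ + cos ϕ cos δ sin h₀ = 1.5984×0.22835×0.11667 + 0.97358×0.99317×0.99962 = 0.042584 + 0.966563 = 1.009147.
Inverse-square distance factor (a/d)² = 1.0362² = 1.073710.
Q̄ = (S_0/π) × 1.073710 × [bracket] = (2494/π) × 1.073710 × 1.009147 = 860.18 W/m².
Daily total = Q̄ × 29.00 h × 3600 s/h = 860.18 × 29.00 × 3600 / 10⁶ = 89.80 MJ/m².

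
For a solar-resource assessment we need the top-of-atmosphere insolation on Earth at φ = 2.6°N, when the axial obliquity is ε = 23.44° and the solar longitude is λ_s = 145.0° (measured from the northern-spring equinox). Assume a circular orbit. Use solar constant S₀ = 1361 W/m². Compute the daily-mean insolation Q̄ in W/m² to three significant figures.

Solar declination: sin δ = sin ε · sin λ_s = sin 23.44° × sin 145.0° = 0.22816, so δ = +13.189°.
cos H₀ = −tan(+2.6°) tan(+13.189°) = -0.0106, H₀ = 1.5814 rad.
Bracket: H₀ sin φ sin δ + cos φ cos δ sin H₀ = 1.5814×0.04536×0.22816 + 0.99897×0.97362×0.99994 = 0.016366 + 0.972559 = 0.988925.
Q̄ = (S₀/π) × [bracket] = (1361/π) × 0.988925 = 428.4 W/m².

Q̄ ≈ 428 W/m²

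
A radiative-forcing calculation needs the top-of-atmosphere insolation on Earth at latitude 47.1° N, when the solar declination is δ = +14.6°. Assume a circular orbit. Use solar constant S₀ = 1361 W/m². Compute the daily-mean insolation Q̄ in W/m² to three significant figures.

cos H₀ = −tan(+47.1°) tan(+14.600°) = -0.2803, H₀ = 1.8549 rad.
Bracket: H₀ sin φ sin δ + cos φ cos δ sin H₀ = 1.8549×0.73254×0.25207 + 0.68072×0.96771×0.95991 = 0.342510 + 0.632331 = 0.974841.
Q̄ = (S₀/π) × [bracket] = (1361/π) × 0.974841 = 422.3 W/m².

Q̄ ≈ 422 W/m²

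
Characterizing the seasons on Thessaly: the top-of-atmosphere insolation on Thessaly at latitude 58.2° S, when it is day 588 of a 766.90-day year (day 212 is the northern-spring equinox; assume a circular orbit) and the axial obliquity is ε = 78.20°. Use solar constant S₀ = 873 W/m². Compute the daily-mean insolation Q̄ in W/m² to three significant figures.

Q̄ ≈ 125 W/m²

Solar longitude: λ_s = 360° × (588 − 212)/766.90 = 176.503°.
sin δ = sin 78.20° × sin 176.503° = 0.05971, so δ = +3.423°.
cos H₀ = −tan(-58.2°) tan(+3.423°) = 0.0965, H₀ = 1.4742 rad.
Bracket: H₀ sin φ sin δ + cos φ cos δ sin H₀ = 1.4742×-0.84989×0.05971 + 0.52696×0.99822×0.99534 = -0.074811 + 0.523571 = 0.448760.
Q̄ = (S₀/π) × [bracket] = (873/π) × 0.448760 = 124.7 W/m².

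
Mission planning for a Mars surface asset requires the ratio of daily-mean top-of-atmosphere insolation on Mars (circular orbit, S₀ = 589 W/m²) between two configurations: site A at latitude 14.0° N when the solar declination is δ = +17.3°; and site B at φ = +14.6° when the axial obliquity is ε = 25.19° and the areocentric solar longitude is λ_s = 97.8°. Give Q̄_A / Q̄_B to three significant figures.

— Configuration A (φ=+14.0°):
cos H₀ = −tan(+14.0°) tan(+17.300°) = -0.0777, H₀ = 1.6485 rad.
Bracket: H₀ sin φ sin δ + cos φ cos δ sin H₀ = 1.6485×0.24192×0.29737 + 0.97030×0.95476×0.99698 = 0.118593 + 0.923606 = 1.042199.
Q̄ = (S₀/π) × [bracket] = (589/π) × 1.042199 = 195.40 W/m².
— Configuration B (φ=+14.6°):
sin δ = sin 25.19° × sin 97.8° = 0.42168, so δ = +24.941°.
cos H₀ = −tan(+14.6°) tan(+24.941°) = -0.1211, H₀ = 1.6922 rad.
Bracket: H₀ sin φ sin δ + cos φ cos δ sin H₀ = 1.6922×0.25207×0.42168 + 0.96771×0.90674×0.99264 = 0.179869 + 0.871003 = 1.050872.
Q̄ = (S₀/π) × [bracket] = (589/π) × 1.050872 = 197.02 W/m².
Ratio Q̄_A / Q̄_B = 195.40 / 197.02 = 0.9918.

Q̄_A / Q̄_B ≈ 0.992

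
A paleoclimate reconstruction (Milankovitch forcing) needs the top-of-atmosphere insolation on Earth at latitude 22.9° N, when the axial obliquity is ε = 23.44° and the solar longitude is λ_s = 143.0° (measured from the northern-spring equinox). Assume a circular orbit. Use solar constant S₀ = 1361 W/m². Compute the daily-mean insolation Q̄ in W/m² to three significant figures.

Solar declination: sin δ = sin ε · sin λ_s = sin 23.44° × sin 143.0° = 0.23940, so δ = +13.851°.
cos H₀ = −tan(+22.9°) tan(+13.851°) = -0.1042, H₀ = 1.6751 rad.
Bracket: H₀ sin φ sin δ + cos φ cos δ sin H₀ = 1.6751×0.38912×0.23940 + 0.92119×0.97092×0.99456 = 0.156044 + 0.889536 = 1.045580.
Q̄ = (S₀/π) × [bracket] = (1361/π) × 1.045580 = 453.0 W/m².

Q̄ ≈ 453 W/m²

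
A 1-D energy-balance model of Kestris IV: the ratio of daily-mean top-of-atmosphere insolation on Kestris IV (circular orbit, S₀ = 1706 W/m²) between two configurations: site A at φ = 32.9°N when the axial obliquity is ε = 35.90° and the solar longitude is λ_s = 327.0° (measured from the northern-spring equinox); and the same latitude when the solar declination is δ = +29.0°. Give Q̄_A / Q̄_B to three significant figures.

— Configuration A (φ=+32.9°):
Solar declination: sin δ = sin ε · sin λ_s = sin 35.90° × sin 327.0° = -0.31936, so δ = -18.624°.
cos H₀ = −tan(+32.9°) tan(-18.624°) = 0.2180, H₀ = 1.3510 rad.
Bracket: H₀ sin φ sin δ + cos φ cos δ sin H₀ = 1.3510×0.54317×-0.31936 + 0.83962×0.94763×0.97594 = -0.234354 + 0.776506 = 0.542152.
Q̄ = (S₀/π) × [bracket] = (1706/π) × 0.542152 = 294.41 W/m².
— Configuration B (φ=+32.9°):
cos H₀ = −tan(+32.9°) tan(+29.000°) = -0.3586, H₀ = 1.9376 rad.
Bracket: H₀ sin φ sin δ + cos φ cos δ sin H₀ = 1.9376×0.54317×0.48481 + 0.83962×0.87462×0.93349 = 0.510236 + 0.685507 = 1.195743.
Q̄ = (S₀/π) × [bracket] = (1706/π) × 1.195743 = 649.33 W/m².
Ratio Q̄_A / Q̄_B = 294.41 / 649.33 = 0.4534.

Q̄_A / Q̄_B ≈ 0.453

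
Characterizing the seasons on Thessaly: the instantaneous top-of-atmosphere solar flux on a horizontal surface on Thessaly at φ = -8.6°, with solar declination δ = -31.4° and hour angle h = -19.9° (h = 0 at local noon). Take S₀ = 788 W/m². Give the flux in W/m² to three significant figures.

687 W/m²

cos θ_z = sin φ sin δ + cos φ cos δ cos h = 0.077909 + 0.793560 = 0.871469.
Flux = S₀ · cos θ_z = 788 × 0.871469 = 686.7 W/m².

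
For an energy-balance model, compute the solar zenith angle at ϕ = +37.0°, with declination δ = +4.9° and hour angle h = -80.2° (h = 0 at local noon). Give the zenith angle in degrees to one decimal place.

cos θ_z = sin ϕ sin δ + cos ϕ cos δ cos h = 0.051405 + 0.135439 = 0.186844.
θ_z = arccos(0.186844) = 79.2°.

θ_z = 79.2°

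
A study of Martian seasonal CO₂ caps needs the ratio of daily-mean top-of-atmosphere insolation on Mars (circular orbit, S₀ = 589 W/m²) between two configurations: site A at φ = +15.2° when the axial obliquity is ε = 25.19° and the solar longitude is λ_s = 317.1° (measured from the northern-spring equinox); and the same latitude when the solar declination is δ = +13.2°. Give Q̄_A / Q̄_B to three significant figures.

— Configuration A (φ=+15.2°):
Solar declination: sin δ = sin ε · sin λ_s = sin 25.19° × sin 317.1° = -0.28973, so δ = -16.842°.
cos H₀ = −tan(+15.2°) tan(-16.842°) = 0.0822, H₀ = 1.4885 rad.
Bracket: H₀ sin φ sin δ + cos φ cos δ sin H₀ = 1.4885×0.26219×-0.28973 + 0.96502×0.95711×0.99661 = -0.113073 + 0.920499 = 0.807426.
Q̄ = (S₀/π) × [bracket] = (589/π) × 0.807426 = 151.38 W/m².
— Configuration B (φ=+15.2°):
cos H₀ = −tan(+15.2°) tan(+13.200°) = -0.0637, H₀ = 1.6346 rad.
Bracket: H₀ sin φ sin δ + cos φ cos δ sin H₀ = 1.6346×0.26219×0.22835 + 0.96502×0.97358×0.99797 = 0.097865 + 0.937617 = 1.035482.
Q̄ = (S₀/π) × [bracket] = (589/π) × 1.035482 = 194.14 W/m².
Ratio Q̄_A / Q̄_B = 151.38 / 194.14 = 0.7797.

Q̄_A / Q̄_B ≈ 0.780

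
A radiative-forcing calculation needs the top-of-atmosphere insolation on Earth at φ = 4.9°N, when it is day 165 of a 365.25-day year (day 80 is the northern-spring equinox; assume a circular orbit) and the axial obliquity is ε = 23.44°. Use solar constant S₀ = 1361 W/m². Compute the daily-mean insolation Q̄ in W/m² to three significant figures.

Q̄ ≈ 420 W/m²

Solar longitude: λ_s = 360° × (165 − 80)/365.25 = 83.778°.
sin δ = sin 23.44° × sin 83.778° = 0.39545, so δ = +23.294°.
cos H₀ = −tan(+4.9°) tan(+23.294°) = -0.0369, H₀ = 1.6077 rad.
Bracket: H₀ sin φ sin δ + cos φ cos δ sin H₀ = 1.6077×0.08542×0.39545 + 0.99635×0.91849×0.99932 = 0.054307 + 0.914515 = 0.968822.
Q̄ = (S₀/π) × [bracket] = (1361/π) × 0.968822 = 419.7 W/m².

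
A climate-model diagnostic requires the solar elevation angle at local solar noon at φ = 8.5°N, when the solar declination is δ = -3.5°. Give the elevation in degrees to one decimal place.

78.0°

At local noon the hour angle is zero, so the zenith angle equals |φ − δ| = |+8.5° − (-3.500°)| = 12.000°.
Elevation = 90° − 12.000° = 78.0°.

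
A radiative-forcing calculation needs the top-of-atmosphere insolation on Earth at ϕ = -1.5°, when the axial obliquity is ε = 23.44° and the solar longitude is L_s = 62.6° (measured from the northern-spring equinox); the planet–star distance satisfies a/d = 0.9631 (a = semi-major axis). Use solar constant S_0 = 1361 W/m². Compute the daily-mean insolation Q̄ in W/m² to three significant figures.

Q̄ ≈ 370 W/m²

Solar declination: sin δ = sin ε · sin L_s = sin 23.44° × sin 62.6° = 0.35316, so δ = +20.681°.
cos h₀ = −tan(-1.5°) tan(+20.681°) = 0.0099, h₀ = 1.5609 rad.
Bracket: h₀ sin ϕ sin δ + cos ϕ cos δ sin h₀ = 1.5609×-0.02618×0.35316 + 0.99966×0.93556×0.99995 = -0.014432 + 0.935195 = 0.920763.
Inverse-square distance factor (a/d)² = 0.9631² = 0.927562.
Q̄ = (S_0/π) × 0.927562 × [bracket] = (1361/π) × 0.927562 × 0.920763 = 370.0 W/m².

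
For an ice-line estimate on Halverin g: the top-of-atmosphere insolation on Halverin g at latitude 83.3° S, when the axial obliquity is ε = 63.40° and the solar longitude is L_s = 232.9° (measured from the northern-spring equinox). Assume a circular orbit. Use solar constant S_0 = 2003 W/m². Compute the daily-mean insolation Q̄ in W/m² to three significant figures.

Q̄ ≈ 1.42e+03 W/m²

Solar declination: sin δ = sin ε · sin L_s = sin 63.40° × sin 232.9° = -0.71316, so δ = -45.493°.
cos h₀ = −tan(-83.3°) tan(-45.493°) = -8.6603 ≤ −1 ⇒ polar day, h₀ = π.
Bracket: h₀ sin ϕ sin δ + cos ϕ cos δ sin h₀ = 3.1416×-0.99317×-0.71316 + 0.11667×0.70100×0.00000 = 2.225161 + 0.000000 = 2.225161.
Q̄ = (S_0/π) × [bracket] = (2003/π) × 2.225161 = 1419 W/m².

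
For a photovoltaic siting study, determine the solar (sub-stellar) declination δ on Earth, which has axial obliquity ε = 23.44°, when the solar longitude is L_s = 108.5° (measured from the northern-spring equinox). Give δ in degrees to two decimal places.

δ = +22.16°

sin δ = sin ε · sin L_s = sin 23.44° × sin 108.5° = 0.377232.
δ = arcsin(0.377232) = +22.16°.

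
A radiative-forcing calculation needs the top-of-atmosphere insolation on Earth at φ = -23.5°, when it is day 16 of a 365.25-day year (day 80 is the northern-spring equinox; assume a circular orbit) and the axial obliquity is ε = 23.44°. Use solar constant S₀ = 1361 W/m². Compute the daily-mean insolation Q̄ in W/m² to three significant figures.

Solar longitude: λ_s = 360° × (16 − 80)/365.25 = -63.080°, i.e. -63.080° + 360° = 296.920°.
sin δ = sin 23.44° × sin 296.920° = -0.35468, so δ = -20.774°.
cos H₀ = −tan(-23.5°) tan(-20.774°) = -0.1649, H₀ = 1.7365 rad.
Bracket: H₀ sin φ sin δ + cos φ cos δ sin H₀ = 1.7365×-0.39875×-0.35468 + 0.91706×0.93499×0.98630 = 0.245591 + 0.845695 = 1.091286.
Q̄ = (S₀/π) × [bracket] = (1361/π) × 1.091286 = 472.8 W/m².

Q̄ ≈ 473 W/m²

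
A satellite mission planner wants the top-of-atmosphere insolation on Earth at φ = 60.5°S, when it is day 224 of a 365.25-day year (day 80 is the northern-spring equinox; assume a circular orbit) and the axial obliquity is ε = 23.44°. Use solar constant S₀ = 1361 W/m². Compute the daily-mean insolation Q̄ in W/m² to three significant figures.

Solar longitude: λ_s = 360° × (224 − 80)/365.25 = 141.930°.
sin δ = sin 23.44° × sin 141.930° = 0.24528, so δ = +14.199°.
cos H₀ = −tan(-60.5°) tan(+14.199°) = 0.4472, H₀ = 1.1072 rad.
Bracket: H₀ sin φ sin δ + cos φ cos δ sin H₀ = 1.1072×-0.87036×0.24528 + 0.49242×0.96945×0.89443 = -0.236367 + 0.426980 = 0.190613.
Q̄ = (S₀/π) × [bracket] = (1361/π) × 0.190613 = 82.58 W/m².

Q̄ ≈ 82.6 W/m²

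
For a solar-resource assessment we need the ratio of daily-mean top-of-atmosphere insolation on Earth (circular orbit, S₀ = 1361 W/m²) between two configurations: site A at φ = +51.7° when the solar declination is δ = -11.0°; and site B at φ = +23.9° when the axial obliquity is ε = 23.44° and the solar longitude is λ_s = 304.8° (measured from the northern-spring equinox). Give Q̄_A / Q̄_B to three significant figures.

— Configuration A (φ=+51.7°):
cos H₀ = −tan(+51.7°) tan(-11.000°) = 0.2461, H₀ = 1.3221 rad.
Bracket: H₀ sin φ sin δ + cos φ cos δ sin H₀ = 1.3221×0.78478×-0.19081 + 0.61978×0.98163×0.96924 = -0.197976 + 0.589680 = 0.391704.
Q̄ = (S₀/π) × [bracket] = (1361/π) × 0.391704 = 169.69 W/m².
— Configuration B (φ=+23.9°):
Solar declination: sin δ = sin ε · sin λ_s = sin 23.44° × sin 304.8° = -0.32664, so δ = -19.065°.
cos H₀ = −tan(+23.9°) tan(-19.065°) = 0.1531, H₀ = 1.4170 rad.
Bracket: H₀ sin φ sin δ + cos φ cos δ sin H₀ = 1.4170×0.40514×-0.32664 + 0.91425×0.94515×0.98820 = -0.187519 + 0.853907 = 0.666388.
Q̄ = (S₀/π) × [bracket] = (1361/π) × 0.666388 = 288.69 W/m².
Ratio Q̄_A / Q̄_B = 169.69 / 288.69 = 0.5878.

Q̄_A / Q̄_B ≈ 0.588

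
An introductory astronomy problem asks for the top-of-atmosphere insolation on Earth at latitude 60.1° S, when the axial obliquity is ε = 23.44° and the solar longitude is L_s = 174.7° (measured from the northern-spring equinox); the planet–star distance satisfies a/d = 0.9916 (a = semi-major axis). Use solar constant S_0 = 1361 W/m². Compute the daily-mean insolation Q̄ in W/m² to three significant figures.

Q̄ ≈ 191 W/m²

Solar declination: sin δ = sin ε · sin L_s = sin 23.44° × sin 174.7° = 0.03674, so δ = +2.106°.
cos h₀ = −tan(-60.1°) tan(+2.106°) = 0.0639, h₀ = 1.5068 rad.
Bracket: h₀ sin ϕ sin δ + cos ϕ cos δ sin h₀ = 1.5068×-0.86690×0.03674 + 0.49849×0.99932×0.99795 = -0.047991 + 0.497130 = 0.449139.
Inverse-square distance factor (a/d)² = 0.9916² = 0.983271.
Q̄ = (S_0/π) × 0.983271 × [bracket] = (1361/π) × 0.983271 × 0.449139 = 191.3 W/m².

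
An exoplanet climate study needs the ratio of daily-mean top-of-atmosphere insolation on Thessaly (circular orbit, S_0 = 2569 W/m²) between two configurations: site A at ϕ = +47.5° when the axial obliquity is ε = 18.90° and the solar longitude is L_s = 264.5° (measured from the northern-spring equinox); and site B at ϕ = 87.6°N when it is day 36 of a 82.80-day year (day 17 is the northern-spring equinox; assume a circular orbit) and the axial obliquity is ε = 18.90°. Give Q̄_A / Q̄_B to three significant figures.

— Configuration A (ϕ=+47.5°):
Solar declination: sin δ = sin ε · sin L_s = sin 18.90° × sin 264.5° = -0.32243, so δ = -18.810°.
cos h₀ = −tan(+47.5°) tan(-18.810°) = 0.3717, h₀ = 1.1899 rad.
Bracket: h₀ sin ϕ sin δ + cos ϕ cos δ sin h₀ = 1.1899×0.73728×-0.32243 + 0.67559×0.94659×0.92835 = -0.282864 + 0.593686 = 0.310822.
Q̄ = (S_0/π) × [bracket] = (2569/π) × 0.310822 = 254.17 W/m².
— Configuration B (ϕ=+87.6°):
Solar longitude: L_s = 360° × (36 − 17)/82.80 = 82.609°.
sin δ = sin 18.90° × sin 82.609° = 0.32123, so δ = +18.737°.
cos h₀ = −tan(+87.6°) tan(+18.737°) = -8.0931 ≤ −1 ⇒ polar day, h₀ = π.
Bracket: h₀ sin ϕ sin δ + cos ϕ cos δ sin h₀ = 3.1416×0.99912×0.32123 + 0.04188×0.94700×0.00000 = 1.008288 + 0.000000 = 1.008288.
Q̄ = (S_0/π) × [bracket] = (2569/π) × 1.008288 = 824.52 W/m².
Ratio Q̄_A / Q̄_B = 254.17 / 824.52 = 0.3083.

Q̄_A / Q̄_B ≈ 0.308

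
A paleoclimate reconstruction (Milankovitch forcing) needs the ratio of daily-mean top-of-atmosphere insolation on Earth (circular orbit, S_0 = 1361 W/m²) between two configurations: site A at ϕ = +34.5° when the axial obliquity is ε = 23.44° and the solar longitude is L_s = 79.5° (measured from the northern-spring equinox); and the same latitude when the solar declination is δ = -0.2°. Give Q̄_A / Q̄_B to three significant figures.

— Configuration A (ϕ=+34.5°):
Solar declination: sin δ = sin ε · sin L_s = sin 23.44° × sin 79.5° = 0.39113, so δ = +23.025°.
cos h₀ = −tan(+34.5°) tan(+23.025°) = -0.2921, h₀ = 1.8672 rad.
Bracket: h₀ sin ϕ sin δ + cos ϕ cos δ sin h₀ = 1.8672×0.56641×0.39113 + 0.82413×0.92034×0.95639 = 0.413659 + 0.725402 = 1.139061.
Q̄ = (S_0/π) × [bracket] = (1361/π) × 1.139061 = 493.46 W/m².
— Configuration B (ϕ=+34.5°):
cos h₀ = −tan(+34.5°) tan(-0.200°) = 0.0024, h₀ = 1.5684 rad.
Bracket: h₀ sin ϕ sin δ + cos ϕ cos δ sin h₀ = 1.5684×0.56641×-0.00349 + 0.82413×0.99999×1.00000 = -0.003100 + 0.824122 = 0.821022.
Q̄ = (S_0/π) × [bracket] = (1361/π) × 0.821022 = 355.68 W/m².
Ratio Q̄_A / Q̄_B = 493.46 / 355.68 = 1.387.

Q̄_A / Q̄_B ≈ 1.39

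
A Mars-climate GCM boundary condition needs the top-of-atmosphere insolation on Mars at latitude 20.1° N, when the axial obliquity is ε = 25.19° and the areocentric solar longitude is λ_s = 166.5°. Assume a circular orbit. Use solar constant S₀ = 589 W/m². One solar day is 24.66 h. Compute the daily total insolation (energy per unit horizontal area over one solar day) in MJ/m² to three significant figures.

sin δ = sin 25.19° × sin 166.5° = 0.09936, so δ = +5.702°.
cos H₀ = −tan(+20.1°) tan(+5.702°) = -0.0365, H₀ = 1.6073 rad.
Bracket: H₀ sin φ sin δ + cos φ cos δ sin H₀ = 1.6073×0.34366×0.09936 + 0.93909×0.99505×0.99933 = 0.054883 + 0.933815 = 0.988698.
Q̄ = (S₀/π) × [bracket] = (589/π) × 0.988698 = 185.37 W/m².
Daily total = Q̄ × 24.66 h × 3600 s/h = 185.37 × 24.66 × 3600 / 10⁶ = 16.46 MJ/m².

16.5 MJ/m²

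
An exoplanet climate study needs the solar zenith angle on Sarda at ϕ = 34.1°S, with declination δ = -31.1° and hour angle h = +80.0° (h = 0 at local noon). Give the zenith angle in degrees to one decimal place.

cos θ_z = sin ϕ sin δ + cos ϕ cos δ cos h = 0.289589 + 0.123124 = 0.412713.
θ_z = arccos(0.412713) = 65.6°.

θ_z = 65.6°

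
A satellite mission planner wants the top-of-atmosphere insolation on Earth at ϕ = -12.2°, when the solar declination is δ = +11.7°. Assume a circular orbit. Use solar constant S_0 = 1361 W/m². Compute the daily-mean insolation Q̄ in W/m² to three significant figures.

Q̄ ≈ 386 W/m²

cos h₀ = −tan(-12.2°) tan(+11.700°) = 0.0448, h₀ = 1.5260 rad.
Bracket: h₀ sin ϕ sin δ + cos ϕ cos δ sin h₀ = 1.5260×-0.21132×0.20279 + 0.97742×0.97922×0.99900 = -0.065395 + 0.956152 = 0.890757.
Q̄ = (S_0/π) × [bracket] = (1361/π) × 0.890757 = 385.9 W/m².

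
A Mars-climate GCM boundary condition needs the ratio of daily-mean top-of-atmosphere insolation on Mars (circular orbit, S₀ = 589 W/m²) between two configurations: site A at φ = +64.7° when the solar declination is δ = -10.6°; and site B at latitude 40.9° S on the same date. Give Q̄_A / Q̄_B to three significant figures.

Q̄_A / Q̄_B ≈ 0.204

— Configuration A (φ=+64.7°):
cos H₀ = −tan(+64.7°) tan(-10.600°) = 0.3959, H₀ = 1.1637 rad.
Bracket: H₀ sin φ sin δ + cos φ cos δ sin H₀ = 1.1637×0.90408×-0.18395 + 0.42736×0.98294×0.91829 = -0.193530 + 0.385745 = 0.192215.
Q̄ = (S₀/π) × [bracket] = (589/π) × 0.192215 = 36.037 W/m².
— Configuration B (φ=-40.9°):
cos H₀ = −tan(-40.9°) tan(-10.600°) = -0.1621, H₀ = 1.7336 rad.
Bracket: H₀ sin φ sin δ + cos φ cos δ sin H₀ = 1.7336×-0.65474×-0.18395 + 0.75585×0.98294×0.98677 = 0.208794 + 0.733126 = 0.941920.
Q̄ = (S₀/π) × [bracket] = (589/π) × 0.941920 = 176.60 W/m².
Ratio Q̄_A / Q̄_B = 36.037 / 176.60 = 0.2041.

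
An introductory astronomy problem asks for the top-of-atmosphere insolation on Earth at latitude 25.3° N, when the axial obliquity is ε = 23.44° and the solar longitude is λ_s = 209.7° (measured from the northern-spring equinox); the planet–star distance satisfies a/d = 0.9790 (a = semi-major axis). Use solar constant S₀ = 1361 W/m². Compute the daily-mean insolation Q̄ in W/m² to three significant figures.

Solar declination: sin δ = sin ε · sin λ_s = sin 23.44° × sin 209.7° = -0.19709, so δ = -11.367°.
cos H₀ = −tan(+25.3°) tan(-11.367°) = 0.0950, H₀ = 1.4756 rad.
Bracket: H₀ sin φ sin δ + cos φ cos δ sin H₀ = 1.4756×0.42736×-0.19709 + 0.90408×0.98039×0.99547 = -0.124287 + 0.882336 = 0.758049.
Inverse-square distance factor (a/d)² = 0.9790² = 0.958441.
Q̄ = (S₀/π) × 0.958441 × [bracket] = (1361/π) × 0.958441 × 0.758049 = 314.8 W/m².

Q̄ ≈ 315 W/m²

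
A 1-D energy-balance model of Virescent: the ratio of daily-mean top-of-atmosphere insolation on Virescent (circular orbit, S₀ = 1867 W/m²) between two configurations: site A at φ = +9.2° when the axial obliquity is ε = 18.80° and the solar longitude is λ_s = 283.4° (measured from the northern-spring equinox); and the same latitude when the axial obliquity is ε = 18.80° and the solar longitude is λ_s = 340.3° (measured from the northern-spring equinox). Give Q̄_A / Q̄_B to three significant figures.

Q̄_A / Q̄_B ≈ 0.901

— Configuration A (φ=+9.2°):
Solar declination: sin δ = sin ε · sin λ_s = sin 18.80° × sin 283.4° = -0.31349, so δ = -18.270°.
cos H₀ = −tan(+9.2°) tan(-18.270°) = 0.0535, H₀ = 1.5173 rad.
Bracket: H₀ sin φ sin δ + cos φ cos δ sin H₀ = 1.5173×0.15988×-0.31349 + 0.98714×0.94959×0.99857 = -0.076048 + 0.936038 = 0.859990.
Q̄ = (S₀/π) × [bracket] = (1867/π) × 0.859990 = 511.08 W/m².
— Configuration B (φ=+9.2°):
Solar declination: sin δ = sin ε · sin λ_s = sin 18.80° × sin 340.3° = -0.10863, so δ = -6.237°.
cos H₀ = −tan(+9.2°) tan(-6.237°) = 0.0177, H₀ = 1.5531 rad.
Bracket: H₀ sin φ sin δ + cos φ cos δ sin H₀ = 1.5531×0.15988×-0.10863 + 0.98714×0.99408×0.99984 = -0.026974 + 0.981139 = 0.954165.
Q̄ = (S₀/π) × [bracket] = (1867/π) × 0.954165 = 567.05 W/m².
Ratio Q̄_A / Q̄_B = 511.08 / 567.05 = 0.9013.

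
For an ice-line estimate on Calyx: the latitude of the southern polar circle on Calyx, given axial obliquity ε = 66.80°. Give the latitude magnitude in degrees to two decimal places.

The polar circle is the lowest latitude that experiences at least one full rotation of continuous darkness at the northern-summer solstice; it lies at |φ| = 90° − ε = 90° − 66.80° = 23.20°.

23.20°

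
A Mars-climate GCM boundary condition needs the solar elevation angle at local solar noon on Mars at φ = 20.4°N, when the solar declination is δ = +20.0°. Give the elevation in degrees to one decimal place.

At local noon the hour angle is zero, so the zenith angle equals |φ − δ| = |+20.4° − (+20.000°)| = 0.400°.
Elevation = 90° − 0.400° = 89.6°.

89.6°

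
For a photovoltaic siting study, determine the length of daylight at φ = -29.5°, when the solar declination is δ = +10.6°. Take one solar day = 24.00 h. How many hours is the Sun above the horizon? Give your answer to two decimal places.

cos H₀ = −tan φ · tan δ = −tan(-29.5°) × tan(+10.600°) = 0.1059, so H₀ = 1.4647 rad = 83.92°.
Daylight = 2H₀/(2π) × 24.00 h = (1.4647/π) × 24.00 = 11.19 h.

11.19 h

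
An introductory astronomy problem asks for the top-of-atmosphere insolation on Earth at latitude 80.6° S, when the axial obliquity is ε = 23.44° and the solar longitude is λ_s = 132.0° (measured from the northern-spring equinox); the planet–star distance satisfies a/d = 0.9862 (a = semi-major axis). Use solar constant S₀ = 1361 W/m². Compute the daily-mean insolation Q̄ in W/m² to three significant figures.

Solar declination: sin δ = sin ε · sin λ_s = sin 23.44° × sin 132.0° = 0.29561, so δ = +17.194°.
cos H₀ = −tan(-80.6°) tan(+17.194°) = 1.8692 ≥ 1 ⇒ polar night, H₀ = 0 and Q̄ = 0.
Inverse-square distance factor (a/d)² = 0.9862² = 0.972590.

Q̄ ≈ 0.00 W/m²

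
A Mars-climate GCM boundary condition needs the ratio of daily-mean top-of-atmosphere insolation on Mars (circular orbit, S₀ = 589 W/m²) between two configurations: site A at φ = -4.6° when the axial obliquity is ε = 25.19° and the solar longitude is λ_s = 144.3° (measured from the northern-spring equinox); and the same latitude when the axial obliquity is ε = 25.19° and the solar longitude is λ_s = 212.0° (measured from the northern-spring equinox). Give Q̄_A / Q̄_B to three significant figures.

Q̄_A / Q̄_B ≈ 0.935

— Configuration A (φ=-4.6°):
Solar declination: sin δ = sin ε · sin λ_s = sin 25.19° × sin 144.3° = 0.24837, so δ = +14.381°.
cos H₀ = −tan(-4.6°) tan(+14.381°) = 0.0206, H₀ = 1.5502 rad.
Bracket: H₀ sin φ sin δ + cos φ cos δ sin H₀ = 1.5502×-0.08020×0.24837 + 0.99678×0.96867×0.99979 = -0.030879 + 0.965348 = 0.934469.
Q̄ = (S₀/π) × [bracket] = (589/π) × 0.934469 = 175.20 W/m².
— Configuration B (φ=-4.6°):
Solar declination: sin δ = sin ε · sin λ_s = sin 25.19° × sin 212.0° = -0.22554, so δ = -13.035°.
cos H₀ = −tan(-4.6°) tan(-13.035°) = -0.0186, H₀ = 1.5894 rad.
Bracket: H₀ sin φ sin δ + cos φ cos δ sin H₀ = 1.5894×-0.08020×-0.22554 + 0.99678×0.97423×0.99983 = 0.028750 + 0.970928 = 0.999678.
Q̄ = (S₀/π) × [bracket] = (589/π) × 0.999678 = 187.42 W/m².
Ratio Q̄_A / Q̄_B = 175.20 / 187.42 = 0.9348.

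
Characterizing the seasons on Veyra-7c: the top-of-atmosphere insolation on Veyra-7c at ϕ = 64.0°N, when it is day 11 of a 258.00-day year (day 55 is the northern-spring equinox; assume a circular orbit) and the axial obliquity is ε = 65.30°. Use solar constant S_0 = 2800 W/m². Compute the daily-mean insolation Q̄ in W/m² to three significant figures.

Solar longitude: L_s = 360° × (11 − 55)/258.00 = -61.395°, i.e. -61.395° + 360° = 298.605°.
sin δ = sin 65.30° × sin 298.605° = -0.79762, so δ = -52.903°.
cos h₀ = −tan(+64.0°) tan(-52.903°) = 2.7113 ≥ 1 ⇒ polar night, h₀ = 0 and Q̄ = 0.

Q̄ ≈ 0.00 W/m²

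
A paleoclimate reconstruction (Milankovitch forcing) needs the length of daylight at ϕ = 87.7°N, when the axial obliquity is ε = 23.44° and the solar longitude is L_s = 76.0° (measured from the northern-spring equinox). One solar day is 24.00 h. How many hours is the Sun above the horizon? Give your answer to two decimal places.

Solar declination: sin δ = sin ε · sin L_s = sin 23.44° × sin 76.0° = 0.38597, so δ = +22.704°.
Sunrise equation: cos h₀ = −tan ϕ · tan δ = -10.4171 ≤ −1, so the Sun never sets (polar day) and h₀ = π.
Daylight = 2h₀/(2π) × 24.00 h = (3.1416/π) × 24.00 = 24.00 h.

24.00 h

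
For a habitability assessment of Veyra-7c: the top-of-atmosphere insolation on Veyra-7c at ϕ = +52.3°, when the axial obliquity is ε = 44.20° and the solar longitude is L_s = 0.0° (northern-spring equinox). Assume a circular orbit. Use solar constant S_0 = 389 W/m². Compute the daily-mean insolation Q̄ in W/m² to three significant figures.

Q̄ ≈ 75.7 W/m²

Solar declination: sin δ = sin ε · sin L_s = sin 44.20° × sin 0.0° = 0.00000, so δ = +0.000°.
cos h₀ = −tan(+52.3°) tan(+0.000°) = -0.0000, h₀ = 1.5708 rad.
Bracket: h₀ sin ϕ sin δ + cos ϕ cos δ sin h₀ = 1.5708×0.79122×0.00000 + 0.61153×1.00000×1.00000 = 0.000000 + 0.611530 = 0.611530.
Q̄ = (S_0/π) × [bracket] = (389/π) × 0.611530 = 75.72 W/m².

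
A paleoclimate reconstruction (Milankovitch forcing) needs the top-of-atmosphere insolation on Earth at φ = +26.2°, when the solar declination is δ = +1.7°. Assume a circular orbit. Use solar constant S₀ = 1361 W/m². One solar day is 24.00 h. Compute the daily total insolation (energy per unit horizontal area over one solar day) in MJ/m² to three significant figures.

cos H₀ = −tan(+26.2°) tan(+1.700°) = -0.0146, H₀ = 1.5854 rad.
Bracket: H₀ sin φ sin δ + cos φ cos δ sin H₀ = 1.5854×0.44151×0.02967 + 0.89726×0.99956×0.99989 = 0.020768 + 0.896767 = 0.917535.
Q̄ = (S₀/π) × [bracket] = (1361/π) × 0.917535 = 397.49 W/m².
Daily total = Q̄ × 24.00 h × 3600 s/h = 397.49 × 24.00 × 3600 / 10⁶ = 34.34 MJ/m².

34.3 MJ/m²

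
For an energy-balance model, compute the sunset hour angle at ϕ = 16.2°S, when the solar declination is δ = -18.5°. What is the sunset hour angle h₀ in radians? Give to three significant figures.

cos h₀ = −tan ϕ · tan δ = −tan(-16.2°) × tan(-18.500°) = -0.0972, so h₀ = 1.6682 rad = 95.58°.

h₀ = 1.67 rad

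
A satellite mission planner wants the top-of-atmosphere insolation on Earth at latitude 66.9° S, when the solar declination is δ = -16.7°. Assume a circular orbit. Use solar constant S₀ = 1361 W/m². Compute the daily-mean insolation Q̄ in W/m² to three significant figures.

Q̄ ≈ 385 W/m²

cos H₀ = −tan(-66.9°) tan(-16.700°) = -0.7034, H₀ = 2.3509 rad.
Bracket: H₀ sin φ sin δ + cos φ cos δ sin H₀ = 2.3509×-0.91982×-0.28736 + 0.39234×0.95782×0.71082 = 0.621389 + 0.267120 = 0.888509.
Q̄ = (S₀/π) × [bracket] = (1361/π) × 0.888509 = 384.9 W/m².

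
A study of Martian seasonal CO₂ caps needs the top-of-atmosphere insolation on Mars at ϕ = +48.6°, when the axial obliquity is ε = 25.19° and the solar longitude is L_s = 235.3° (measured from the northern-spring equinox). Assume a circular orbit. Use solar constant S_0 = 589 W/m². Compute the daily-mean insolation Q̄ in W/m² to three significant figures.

Q̄ ≈ 49.4 W/m²

Solar declination: sin δ = sin ε · sin L_s = sin 25.19° × sin 235.3° = -0.34992, so δ = -20.483°.
cos h₀ = −tan(+48.6°) tan(-20.483°) = 0.4237, h₀ = 1.1333 rad.
Bracket: h₀ sin ϕ sin δ + cos ϕ cos δ sin h₀ = 1.1333×0.75011×-0.34992 + 0.66131×0.93678×0.90580 = -0.297467 + 0.561145 = 0.263678.
Q̄ = (S_0/π) × [bracket] = (589/π) × 0.263678 = 49.44 W/m².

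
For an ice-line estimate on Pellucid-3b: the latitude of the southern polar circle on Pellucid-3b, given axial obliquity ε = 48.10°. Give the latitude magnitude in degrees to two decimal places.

The polar circle is the lowest latitude that experiences at least one full rotation of continuous darkness at the northern-summer solstice; it lies at |φ| = 90° − ε = 90° − 48.10° = 41.90°.

41.90°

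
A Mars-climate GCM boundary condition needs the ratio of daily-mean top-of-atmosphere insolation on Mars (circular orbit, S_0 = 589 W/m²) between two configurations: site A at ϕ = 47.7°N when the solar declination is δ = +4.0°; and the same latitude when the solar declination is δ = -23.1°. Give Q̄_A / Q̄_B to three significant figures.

— Configuration A (ϕ=+47.7°):
cos h₀ = −tan(+47.7°) tan(+4.000°) = -0.0768, h₀ = 1.6477 rad.
Bracket: h₀ sin ϕ sin δ + cos ϕ cos δ sin h₀ = 1.6477×0.73963×0.06976 + 0.67301×0.99756×0.99704 = 0.085016 + 0.669381 = 0.754397.
Q̄ = (S_0/π) × [bracket] = (589/π) × 0.754397 = 141.44 W/m².
— Configuration B (ϕ=+47.7°):
cos h₀ = −tan(+47.7°) tan(-23.100°) = 0.4688, h₀ = 1.0829 rad.
Bracket: h₀ sin ϕ sin δ + cos ϕ cos δ sin h₀ = 1.0829×0.73963×-0.39234 + 0.67301×0.91982×0.88333 = -0.314243 + 0.546824 = 0.232581.
Q̄ = (S_0/π) × [bracket] = (589/π) × 0.232581 = 43.605 W/m².
Ratio Q̄_A / Q̄_B = 141.44 / 43.605 = 3.244.

Q̄_A / Q̄_B ≈ 3.24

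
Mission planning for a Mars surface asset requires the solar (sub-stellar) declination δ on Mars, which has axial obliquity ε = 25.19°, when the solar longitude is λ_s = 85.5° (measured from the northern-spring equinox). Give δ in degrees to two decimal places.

sin δ = sin ε · sin λ_s = sin 25.19° × sin 85.5° = 0.424309.
δ = arcsin(0.424309) = +25.11°.

δ = +25.11°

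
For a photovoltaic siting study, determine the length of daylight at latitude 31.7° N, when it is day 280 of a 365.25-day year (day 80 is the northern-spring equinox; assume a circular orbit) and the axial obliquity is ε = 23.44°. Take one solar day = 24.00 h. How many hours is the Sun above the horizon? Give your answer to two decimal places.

11.44 h

Solar longitude: λ_s = 360° × (280 − 80)/365.25 = 197.125°.
sin δ = sin 23.44° × sin 197.125° = -0.11713, so δ = -6.727°.
cos H₀ = −tan φ · tan δ = −tan(+31.7°) × tan(-6.727°) = 0.0728, so H₀ = 1.4979 rad = 85.82°.
Daylight = 2H₀/(2π) × 24.00 h = (1.4979/π) × 24.00 = 11.44 h.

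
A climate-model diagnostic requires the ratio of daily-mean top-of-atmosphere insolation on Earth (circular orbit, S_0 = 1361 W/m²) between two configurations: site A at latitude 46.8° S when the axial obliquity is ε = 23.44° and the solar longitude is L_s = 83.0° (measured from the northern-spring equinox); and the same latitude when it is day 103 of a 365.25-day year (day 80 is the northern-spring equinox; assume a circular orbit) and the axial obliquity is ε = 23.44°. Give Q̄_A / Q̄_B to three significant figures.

— Configuration A (ϕ=-46.8°):
Solar declination: sin δ = sin ε · sin L_s = sin 23.44° × sin 83.0° = 0.39482, so δ = +23.255°.
cos h₀ = −tan(-46.8°) tan(+23.255°) = 0.4576, h₀ = 1.0955 rad.
Bracket: h₀ sin ϕ sin δ + cos ϕ cos δ sin h₀ = 1.0955×-0.72897×0.39482 + 0.68455×0.91876×0.88915 = -0.315298 + 0.559219 = 0.243921.
Q̄ = (S_0/π) × [bracket] = (1361/π) × 0.243921 = 105.67 W/m².
— Configuration B (ϕ=-46.8°):
Solar longitude: L_s = 360° × (103 − 80)/365.25 = 22.669°.
sin δ = sin 23.44° × sin 22.669° = 0.15331, so δ = +8.819°.
cos h₀ = −tan(-46.8°) tan(+8.819°) = 0.1652, h₀ = 1.4048 rad.
Bracket: h₀ sin ϕ sin δ + cos ϕ cos δ sin h₀ = 1.4048×-0.72897×0.15331 + 0.68455×0.98818×0.98626 = -0.156998 + 0.667164 = 0.510166.
Q̄ = (S_0/π) × [bracket] = (1361/π) × 0.510166 = 221.01 W/m².
Ratio Q̄_A / Q̄_B = 105.67 / 221.01 = 0.4781.

Q̄_A / Q̄_B ≈ 0.478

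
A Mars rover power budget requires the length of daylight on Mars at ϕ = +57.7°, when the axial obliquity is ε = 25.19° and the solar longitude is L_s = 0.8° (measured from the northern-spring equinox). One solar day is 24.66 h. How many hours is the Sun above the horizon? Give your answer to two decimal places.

Solar declination: sin δ = sin ε · sin L_s = sin 25.19° × sin 0.8° = 0.00594, so δ = +0.340°.
cos h₀ = −tan ϕ · tan δ = −tan(+57.7°) × tan(+0.340°) = -0.0094, so h₀ = 1.5802 rad = 90.54°.
Daylight = 2h₀/(2π) × 24.66 h = (1.5802/π) × 24.66 = 12.40 h.

12.40 h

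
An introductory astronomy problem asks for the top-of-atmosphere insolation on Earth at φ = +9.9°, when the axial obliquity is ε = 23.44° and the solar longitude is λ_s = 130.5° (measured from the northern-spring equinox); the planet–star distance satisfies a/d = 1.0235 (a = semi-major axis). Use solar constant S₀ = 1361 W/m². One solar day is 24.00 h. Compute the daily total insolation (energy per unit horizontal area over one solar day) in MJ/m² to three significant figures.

Solar declination: sin δ = sin ε · sin λ_s = sin 23.44° × sin 130.5° = 0.30248, so δ = +17.607°.
cos H₀ = −tan(+9.9°) tan(+17.607°) = -0.0554, H₀ = 1.6262 rad.
Bracket: H₀ sin φ sin δ + cos φ cos δ sin H₀ = 1.6262×0.17193×0.30248 + 0.98511×0.95316×0.99847 = 0.084571 + 0.937531 = 1.022102.
Inverse-square distance factor (a/d)² = 1.0235² = 1.047552.
Q̄ = (S₀/π) × 1.047552 × [bracket] = (1361/π) × 1.047552 × 1.022102 = 463.85 W/m².
Daily total = Q̄ × 24.00 h × 3600 s/h = 463.85 × 24.00 × 3600 / 10⁶ = 40.08 MJ/m².

40.1 MJ/m²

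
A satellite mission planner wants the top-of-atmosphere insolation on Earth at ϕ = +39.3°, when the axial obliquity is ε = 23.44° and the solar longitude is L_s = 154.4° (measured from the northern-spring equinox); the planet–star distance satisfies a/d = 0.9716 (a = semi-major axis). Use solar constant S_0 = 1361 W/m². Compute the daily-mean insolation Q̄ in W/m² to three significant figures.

Solar declination: sin δ = sin ε · sin L_s = sin 23.44° × sin 154.4° = 0.17188, so δ = +9.897°.
cos h₀ = −tan(+39.3°) tan(+9.897°) = -0.1428, h₀ = 1.7141 rad.
Bracket: h₀ sin ϕ sin δ + cos ϕ cos δ sin h₀ = 1.7141×0.63338×0.17188 + 0.77384×0.98512×0.98975 = 0.186606 + 0.754511 = 0.941117.
Inverse-square distance factor (a/d)² = 0.9716² = 0.944007.
Q̄ = (S_0/π) × 0.944007 × [bracket] = (1361/π) × 0.944007 × 0.941117 = 384.9 W/m².

Q̄ ≈ 385 W/m²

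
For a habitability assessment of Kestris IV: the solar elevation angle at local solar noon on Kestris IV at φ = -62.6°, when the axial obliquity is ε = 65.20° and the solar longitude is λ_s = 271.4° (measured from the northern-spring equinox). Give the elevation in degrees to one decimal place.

Solar declination: sin δ = sin ε · sin λ_s = sin 65.20° × sin 271.4° = -0.90751, so δ = -65.163°.
At local noon the hour angle is zero, so the zenith angle equals |φ − δ| = |-62.6° − (-65.163°)| = 2.563°.
Elevation = 90° − 2.563° = 87.4°.

87.4°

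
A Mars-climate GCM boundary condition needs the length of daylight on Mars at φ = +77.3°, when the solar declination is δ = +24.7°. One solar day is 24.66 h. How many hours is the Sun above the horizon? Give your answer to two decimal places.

24.66 h

Sunrise equation: cos H₀ = −tan φ · tan δ = -2.0410 ≤ −1, so the Sun never sets (polar day) and H₀ = π.
Daylight = 2H₀/(2π) × 24.66 h = (3.1416/π) × 24.66 = 24.66 h.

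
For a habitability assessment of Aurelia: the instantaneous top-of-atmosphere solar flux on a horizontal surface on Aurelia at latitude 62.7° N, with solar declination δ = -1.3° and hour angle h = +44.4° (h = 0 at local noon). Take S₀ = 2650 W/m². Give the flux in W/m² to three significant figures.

cos θ_z = sin φ sin δ + cos φ cos δ cos h = -0.020160 + 0.327608 = 0.307448.
Flux = S₀ · cos θ_z = 2650 × 0.307448 = 814.7 W/m².

815 W/m²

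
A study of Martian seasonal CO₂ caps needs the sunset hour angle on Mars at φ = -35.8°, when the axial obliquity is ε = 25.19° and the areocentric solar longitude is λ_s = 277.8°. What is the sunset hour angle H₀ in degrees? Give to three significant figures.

H₀ = 110°

sin δ = sin 25.19° × sin 277.8° = -0.42168, so δ = -24.941°.
cos H₀ = −tan φ · tan δ = −tan(-35.8°) × tan(-24.941°) = -0.3354, so H₀ = 1.9128 rad = 109.60°.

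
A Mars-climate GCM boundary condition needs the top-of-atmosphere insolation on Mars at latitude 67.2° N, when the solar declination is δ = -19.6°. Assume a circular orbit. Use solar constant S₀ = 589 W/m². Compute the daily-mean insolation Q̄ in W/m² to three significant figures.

cos H₀ = −tan(+67.2°) tan(-19.600°) = 0.8471, H₀ = 0.5603 rad.
Bracket: H₀ sin φ sin δ + cos φ cos δ sin H₀ = 0.5603×0.92186×-0.33545 + 0.38752×0.94206×0.53145 = -0.173266 + 0.194015 = 0.020749.
Q̄ = (S₀/π) × [bracket] = (589/π) × 0.020749 = 3.890 W/m².

Q̄ ≈ 3.89 W/m²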